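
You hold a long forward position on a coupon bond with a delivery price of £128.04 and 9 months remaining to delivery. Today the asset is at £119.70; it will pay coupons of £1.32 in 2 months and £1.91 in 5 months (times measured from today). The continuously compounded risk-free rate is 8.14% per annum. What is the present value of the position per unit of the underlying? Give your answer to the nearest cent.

-£3.91

PV(remaining coupons) I = 1.32·e^(−0.0814·2/12) + 1.91·e^(−0.0814·5/12) = 3.1485
Current forward F = (S − I)·e^(rT) = (119.70 − 3.1485)·e^(0.0814·9/12) = 116.5515 × 1.062952 = 123.8887
Value (long) = (F − K)·e^(−rT) = (123.8887 − 128.04) × 0.940776 = -3.9054
Value = -£3.91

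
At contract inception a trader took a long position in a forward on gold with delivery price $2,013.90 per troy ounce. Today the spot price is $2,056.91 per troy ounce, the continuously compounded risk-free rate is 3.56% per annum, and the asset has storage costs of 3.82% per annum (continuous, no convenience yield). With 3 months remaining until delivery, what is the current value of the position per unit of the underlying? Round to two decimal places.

Current fair forward for the remaining 3 months: F = S·e^((r + u)·T), (r + u) = 0.0356 + 0.0382 = 0.0738
F = 2056.91 · e^(0.0738 × 3/12) = 2056.91 × 1.01862125 = 2095.2122
Value of long forward = (F − K)·e^(−rT) = (2095.2122 − 2013.90) · e^(−0.0356·3/12)
= 81.3122 × 0.99113949 = 80.59

$80.59 per troy ounce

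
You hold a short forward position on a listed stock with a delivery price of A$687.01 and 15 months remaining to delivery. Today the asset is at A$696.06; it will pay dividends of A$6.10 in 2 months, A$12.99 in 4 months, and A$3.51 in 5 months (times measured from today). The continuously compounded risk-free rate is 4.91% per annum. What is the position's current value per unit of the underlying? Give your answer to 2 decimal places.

PV(remaining dividends) I = 6.10·e^(−0.0491·2/12) + 12.99·e^(−0.0491·4/12) + 3.51·e^(−0.0491·5/12) = 22.2683
Current forward F = (S − I)·e^(rT) = (696.06 − 22.2683)·e^(0.0491·15/12) = 673.7917 × 1.063298 = 716.4414
Value (long) = (F − K)·e^(−rT) = (716.4414 − 687.01) × 0.940470 = 27.6793
Short position value = −(long value) = -A$27.68

-A$27.68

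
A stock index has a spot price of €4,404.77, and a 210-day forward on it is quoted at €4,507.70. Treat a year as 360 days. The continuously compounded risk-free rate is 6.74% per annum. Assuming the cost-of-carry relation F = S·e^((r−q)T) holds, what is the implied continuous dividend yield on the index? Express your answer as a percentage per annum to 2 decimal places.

From F = S·e^((r−q)T): (r − q) = ln(F/S)/T
ln(4507.70/4404.77) = ln(1.023368) = 0.023099
(r − q) = 0.023099 / (210/360) = 0.039598
q = r − ln(F/S)/T = 0.0674 − 0.039598 = 0.027802
q = 2.78%

2.78%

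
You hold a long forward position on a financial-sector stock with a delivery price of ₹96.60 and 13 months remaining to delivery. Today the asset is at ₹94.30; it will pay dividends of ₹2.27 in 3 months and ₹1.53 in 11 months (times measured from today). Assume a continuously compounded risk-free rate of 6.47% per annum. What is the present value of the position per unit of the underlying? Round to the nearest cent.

₹0.56

PV(remaining dividends) I = 2.27·e^(−0.0647·3/12) + 1.53·e^(−0.0647·11/12) = 3.6755
Current forward F = (S − I)·e^(rT) = (94.30 − 3.6755)·e^(0.0647·13/12) = 90.6245 × 1.072606 = 97.2044
Value (long) = (F − K)·e^(−rT) = (97.2044 − 96.60) × 0.932308 = 0.5635
Value = ₹0.56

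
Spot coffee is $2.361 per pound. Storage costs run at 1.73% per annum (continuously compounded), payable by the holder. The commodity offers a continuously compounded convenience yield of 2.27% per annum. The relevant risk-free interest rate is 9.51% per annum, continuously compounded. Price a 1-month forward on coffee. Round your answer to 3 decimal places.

Net carry = r + u − y = 0.0951 + 0.0173 − 0.0227 = 0.0897
F = S·e^((r+u−y)T) = 2.361 · e^(0.0897 × 1/12) = 2.361 · e^0.007475
= 2.361 × 1.007503 = $2.379 per pound

$2.379 per pound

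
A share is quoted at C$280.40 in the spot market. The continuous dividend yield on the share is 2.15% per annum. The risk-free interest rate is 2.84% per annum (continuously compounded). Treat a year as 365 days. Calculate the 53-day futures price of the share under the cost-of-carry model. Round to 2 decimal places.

F = S·e^((r − q)T) = 280.40 · e^((0.0284 − 0.0215) × 53/365)
= 280.40 · e^0.001002 = 280.40 × 1.001003
F = C$280.68

C$280.68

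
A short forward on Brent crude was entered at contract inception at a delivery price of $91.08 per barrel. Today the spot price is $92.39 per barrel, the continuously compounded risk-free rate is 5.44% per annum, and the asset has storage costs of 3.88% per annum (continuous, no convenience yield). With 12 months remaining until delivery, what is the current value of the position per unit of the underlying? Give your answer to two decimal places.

-$9.79 per barrel

Current fair forward for the remaining 12 months: F = S·e^((r + u)·T), (r + u) = 0.0544 + 0.0388 = 0.0932
F = 92.39 · e^(0.0932 × 12/12) = 92.39 × 1.097681 = 101.4147
Value of long forward = (F − K)·e^(−rT) = (101.4147 − 91.08) · e^(−0.0544·12/12)
= 10.3347 × 0.947053 = 9.79
Short position value = −(long value) = -$9.79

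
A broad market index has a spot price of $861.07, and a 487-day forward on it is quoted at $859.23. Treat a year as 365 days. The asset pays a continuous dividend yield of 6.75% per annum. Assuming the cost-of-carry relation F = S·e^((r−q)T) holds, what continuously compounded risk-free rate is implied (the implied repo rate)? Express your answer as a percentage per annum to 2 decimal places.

6.59%

From F = S·e^((r−q)T): (r − q) = ln(F/S)/T
ln(859.23/861.07) = ln(0.997863) = -0.002139
(r − q) = -0.002139 / (487/365) = -0.001603
r = ln(F/S)/T + q = -0.001603 + 0.0675 = 0.065897
r = 6.59%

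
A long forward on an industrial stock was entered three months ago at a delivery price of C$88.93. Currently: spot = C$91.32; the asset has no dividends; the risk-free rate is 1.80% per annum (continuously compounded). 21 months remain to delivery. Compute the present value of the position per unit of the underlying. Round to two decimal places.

Current fair forward for the remaining 21 months: F = S·e^(r·T), r = 0.0180
F = 91.32 · e^(0.0180 × 21/12) = 91.32 × 1.032001 = 94.2423
Value of long forward = (F − K)·e^(−rT) = (94.2423 − 88.93) · e^(−0.0180·21/12)
= 5.3123 × 0.968991 = 5.15

C$5.15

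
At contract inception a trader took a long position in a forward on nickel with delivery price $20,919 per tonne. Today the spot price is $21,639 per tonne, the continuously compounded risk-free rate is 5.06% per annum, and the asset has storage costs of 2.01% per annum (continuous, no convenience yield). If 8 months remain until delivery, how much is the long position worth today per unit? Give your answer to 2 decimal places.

Current fair forward for the remaining 8 months: F = S·e^((r + u)·T), (r + u) = 0.0506 + 0.0201 = 0.0707
F = 21639 · e^(0.0707 × 8/12) = 21639 × 1.04826177 = 22683.3364
Value of long forward = (F − K)·e^(−rT) = (22683.3364 − 20919) · e^(−0.0506·8/12)
= 1764.3364 × 0.96682929 = 1705.81

$1705.81 per tonne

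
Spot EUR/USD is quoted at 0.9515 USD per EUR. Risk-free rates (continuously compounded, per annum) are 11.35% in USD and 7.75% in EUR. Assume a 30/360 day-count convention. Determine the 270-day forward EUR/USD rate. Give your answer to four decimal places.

F = S·e^((r_USD − r_EUR)T) = 0.9515 · e^((0.1135 − 0.0775) × 270/360)
= 0.9515 · e^0.027000 = 0.9515 × 1.027368
F = 0.9775 USD per EUR

0.9775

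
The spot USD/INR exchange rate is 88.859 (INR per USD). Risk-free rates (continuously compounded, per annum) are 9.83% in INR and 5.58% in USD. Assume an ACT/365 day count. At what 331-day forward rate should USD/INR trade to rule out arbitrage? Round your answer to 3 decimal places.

F = S·e^((r_INR − r_USD)T) = 88.859 · e^((0.0983 − 0.0558) × 331/365)
= 88.859 · e^0.038541 = 88.859 × 1.039293
F = 92.351 INR per USD

92.351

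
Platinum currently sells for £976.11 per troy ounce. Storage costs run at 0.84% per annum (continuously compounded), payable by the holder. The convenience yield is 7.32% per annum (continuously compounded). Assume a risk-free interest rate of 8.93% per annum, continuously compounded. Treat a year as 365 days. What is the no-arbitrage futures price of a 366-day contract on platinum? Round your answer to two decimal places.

£1,000.39 per troy ounce

Net carry = r + u − y = 0.0893 + 0.0084 − 0.0732 = 0.0245
F = S·e^((r+u−y)T) = 976.11 · e^(0.0245 × 366/365) = 976.11 · e^0.024567
= 976.11 × 1.024871 = £1,000.39 per troy ounce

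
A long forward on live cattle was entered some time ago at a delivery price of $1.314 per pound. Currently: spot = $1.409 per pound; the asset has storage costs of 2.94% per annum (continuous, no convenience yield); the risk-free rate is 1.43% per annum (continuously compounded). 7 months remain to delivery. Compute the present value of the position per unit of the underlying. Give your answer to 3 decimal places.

Current fair forward for the remaining 7 months: F = S·e^((r + u)·T), (r + u) = 0.0143 + 0.0294 = 0.0437
F = 1.409 · e^(0.0437 × 7/12) = 1.409 × 1.025819 = 1.4454
Value of long forward = (F − K)·e^(−rT) = (1.4454 − 1.314) · e^(−0.0143·7/12)
= 0.1314 × 0.991693 = 0.130

$0.130 per pound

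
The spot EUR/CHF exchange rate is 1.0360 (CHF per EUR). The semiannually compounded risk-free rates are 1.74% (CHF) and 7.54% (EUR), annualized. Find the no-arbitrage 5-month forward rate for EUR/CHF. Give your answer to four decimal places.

1.0118

By covered interest parity, F = S · (1+r_CHF/2)^(2T) / (1+r_EUR/2)^(2T)
= 1.0360 × 1.007245 / 1.031319 = 1.0360 × 0.976657
F = 1.0118 CHF per EUR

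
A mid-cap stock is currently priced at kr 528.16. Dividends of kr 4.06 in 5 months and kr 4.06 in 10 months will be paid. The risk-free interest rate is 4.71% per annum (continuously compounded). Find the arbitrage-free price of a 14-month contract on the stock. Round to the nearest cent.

PV(dividends) I = 4.06·e^(−0.0471·5/12) + 4.06·e^(−0.0471·10/12)
I = 3.9811 + 3.9037 = 7.8848
F = (S − I)·e^(rT) = (528.16 − 7.8848) · e^(0.0471·14/12)
= 520.2752 · e^0.054950 = 520.2752 × 1.056488 = kr 549.66

kr 549.66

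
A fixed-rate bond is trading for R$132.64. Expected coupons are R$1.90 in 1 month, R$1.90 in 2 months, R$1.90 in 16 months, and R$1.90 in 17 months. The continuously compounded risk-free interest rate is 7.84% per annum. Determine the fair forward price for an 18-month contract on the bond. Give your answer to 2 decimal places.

R$141.12

PV(coupons) I = 1.90·e^(−0.0784·1/12) + 1.90·e^(−0.0784·2/12) + 1.90·e^(−0.0784·16/12) + 1.90·e^(−0.0784·17/12)
I = 1.8876 + 1.8753 + 1.7114 + 1.7003 = 7.1746
F = (S − I)·e^(rT) = (132.64 − 7.1746) · e^(0.0784·18/12)
= 125.4654 · e^0.117600 = 125.4654 × 1.124794 = R$141.12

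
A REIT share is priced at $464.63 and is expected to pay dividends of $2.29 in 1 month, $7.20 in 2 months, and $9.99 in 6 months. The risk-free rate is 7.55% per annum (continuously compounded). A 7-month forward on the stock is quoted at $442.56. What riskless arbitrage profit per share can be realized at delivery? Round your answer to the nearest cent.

$23.13 per share

PV(dividends) I = 2.29·e^(−0.0755·1/12) + 7.20·e^(−0.0755·2/12) + 9.99·e^(−0.0755·6/12) = 19.0055
Fair forward F* = (S − I)·e^(rT) = (464.63 − 19.0055)·e^0.044042 = 445.6245 × 1.045026 = 465.6892
Market $442.56 < fair 465.6892: forward underpriced → reverse cash-and-carry (short the stock, invest proceeds at r, pay the dividends, go long the forward).
Profit at T = |F_mkt − F*| = |442.56 − 465.6892| = $23.13 per share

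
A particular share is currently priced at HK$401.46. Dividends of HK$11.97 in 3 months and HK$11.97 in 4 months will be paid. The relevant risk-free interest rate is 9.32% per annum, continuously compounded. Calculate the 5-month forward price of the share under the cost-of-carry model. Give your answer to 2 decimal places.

HK$393.14

PV(dividends) I = 11.97·e^(−0.0932·3/12) + 11.97·e^(−0.0932·4/12)
I = 11.6943 + 11.6038 = 23.2981
F = (S − I)·e^(rT) = (401.46 − 23.2981) · e^(0.0932·5/12)
= 378.1619 · e^0.038833 = 378.1619 × 1.039597 = HK$393.14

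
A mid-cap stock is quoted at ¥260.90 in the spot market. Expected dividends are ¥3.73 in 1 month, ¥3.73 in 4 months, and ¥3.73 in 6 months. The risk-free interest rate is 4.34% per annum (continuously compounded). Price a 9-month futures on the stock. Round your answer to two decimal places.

¥258.12

PV(dividends) I = 3.73·e^(−0.0434·1/12) + 3.73·e^(−0.0434·4/12) + 3.73·e^(−0.0434·6/12)
I = 3.7165 + 3.6764 + 3.6499 = 11.0428
F = (S − I)·e^(rT) = (260.90 − 11.0428) · e^(0.0434·9/12)
= 249.8572 · e^0.032550 = 249.8572 × 1.033086 = ¥258.12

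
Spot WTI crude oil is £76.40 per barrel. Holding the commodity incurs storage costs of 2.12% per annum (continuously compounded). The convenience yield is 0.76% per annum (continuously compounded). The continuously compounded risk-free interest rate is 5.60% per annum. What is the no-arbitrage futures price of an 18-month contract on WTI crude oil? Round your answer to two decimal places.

£84.81 per barrel

Net carry = r + u − y = 0.0560 + 0.0212 − 0.0076 = 0.0696
F = S·e^((r+u−y)T) = 76.40 · e^(0.0696 × 18/12) = 76.40 · e^0.104400
= 76.40 × 1.110044 = £84.81 per barrel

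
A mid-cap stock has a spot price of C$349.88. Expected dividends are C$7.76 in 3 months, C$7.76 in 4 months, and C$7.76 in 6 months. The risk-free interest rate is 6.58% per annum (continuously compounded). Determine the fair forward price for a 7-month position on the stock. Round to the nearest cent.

PV(dividends) I = 7.76·e^(−0.0658·3/12) + 7.76·e^(−0.0658·4/12) + 7.76·e^(−0.0658·6/12)
I = 7.6334 + 7.5917 + 7.5089 = 22.7340
F = (S − I)·e^(rT) = (349.88 − 22.7340) · e^(0.0658·7/12)
= 327.1460 · e^0.038383 = 327.1460 × 1.039129 = C$339.95

C$339.95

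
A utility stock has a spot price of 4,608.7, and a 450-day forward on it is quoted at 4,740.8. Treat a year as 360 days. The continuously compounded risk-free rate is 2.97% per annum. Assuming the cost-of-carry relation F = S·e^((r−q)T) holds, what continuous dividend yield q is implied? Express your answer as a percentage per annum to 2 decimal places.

From F = S·e^((r−q)T): (r − q) = ln(F/S)/T
ln(4740.8/4608.7) = ln(1.028663) = 0.028260
(r − q) = 0.028260 / (450/360) = 0.022608
q = r − ln(F/S)/T = 0.0297 − 0.022608 = 0.007092
q = 0.71%

0.71%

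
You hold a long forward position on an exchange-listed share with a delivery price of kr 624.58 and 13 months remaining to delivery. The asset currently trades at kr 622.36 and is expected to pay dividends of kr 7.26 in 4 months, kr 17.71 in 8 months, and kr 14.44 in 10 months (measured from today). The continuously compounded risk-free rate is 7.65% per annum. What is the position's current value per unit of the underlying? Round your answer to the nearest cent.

kr 10.00

PV(remaining dividends) I = 7.26·e^(−0.0765·4/12) + 17.71·e^(−0.0765·8/12) + 14.44·e^(−0.0765·10/12) = 37.4548
Current forward F = (S − I)·e^(rT) = (622.36 − 37.4548)·e^(0.0765·13/12) = 584.9052 × 1.086406 = 635.4445
Value (long) = (F − K)·e^(−rT) = (635.4445 − 624.58) × 0.920466 = 10.0004
Value = kr 10.00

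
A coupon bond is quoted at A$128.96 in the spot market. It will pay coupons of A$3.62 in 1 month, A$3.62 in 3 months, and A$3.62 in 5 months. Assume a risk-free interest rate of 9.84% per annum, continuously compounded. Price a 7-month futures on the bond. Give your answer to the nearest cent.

PV(coupons) I = 3.62·e^(−0.0984·1/12) + 3.62·e^(−0.0984·3/12) + 3.62·e^(−0.0984·5/12)
I = 3.5904 + 3.5320 + 3.4746 = 10.5970
F = (S − I)·e^(rT) = (128.96 − 10.5970) · e^(0.0984·7/12)
= 118.3630 · e^0.057400 = 118.3630 × 1.059079 = A$125.36

A$125.36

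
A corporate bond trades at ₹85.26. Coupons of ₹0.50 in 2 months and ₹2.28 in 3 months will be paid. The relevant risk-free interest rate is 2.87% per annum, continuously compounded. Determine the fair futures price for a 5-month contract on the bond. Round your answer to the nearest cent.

PV(coupons) I = 0.50·e^(−0.0287·2/12) + 2.28·e^(−0.0287·3/12)
I = 0.4976 + 2.2637 = 2.7613
F = (S − I)·e^(rT) = (85.26 − 2.7613) · e^(0.0287·5/12)
= 82.4987 · e^0.011958 = 82.4987 × 1.012030 = ₹83.49

₹83.49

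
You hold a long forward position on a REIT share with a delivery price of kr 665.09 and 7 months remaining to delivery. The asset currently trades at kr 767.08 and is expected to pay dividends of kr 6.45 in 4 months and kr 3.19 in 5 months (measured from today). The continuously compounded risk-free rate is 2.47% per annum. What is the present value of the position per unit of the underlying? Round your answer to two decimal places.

PV(remaining dividends) I = 6.45·e^(−0.0247·4/12) + 3.19·e^(−0.0247·5/12) = 9.5545
Current forward F = (S − I)·e^(rT) = (767.08 − 9.5545)·e^(0.0247·7/12) = 757.5255 × 1.014513 = 768.5195
Value (long) = (F − K)·e^(−rT) = (768.5195 − 665.09) × 0.985695 = 101.9499
Value = kr 101.95

kr 101.95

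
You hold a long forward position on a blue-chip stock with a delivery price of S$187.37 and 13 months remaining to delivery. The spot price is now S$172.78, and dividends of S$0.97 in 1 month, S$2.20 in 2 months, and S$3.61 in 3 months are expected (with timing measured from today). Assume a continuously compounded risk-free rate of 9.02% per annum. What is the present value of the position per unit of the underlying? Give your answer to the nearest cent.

-S$3.81

PV(remaining dividends) I = 0.97·e^(−0.0902·1/12) + 2.20·e^(−0.0902·2/12) + 3.61·e^(−0.0902·3/12) = 6.6594
Current forward F = (S − I)·e^(rT) = (172.78 − 6.6594)·e^(0.0902·13/12) = 166.1206 × 1.102650 = 183.1729
Value (long) = (F − K)·e^(−rT) = (183.1729 − 187.37) × 0.906906 = -3.8064
Value = -S$3.81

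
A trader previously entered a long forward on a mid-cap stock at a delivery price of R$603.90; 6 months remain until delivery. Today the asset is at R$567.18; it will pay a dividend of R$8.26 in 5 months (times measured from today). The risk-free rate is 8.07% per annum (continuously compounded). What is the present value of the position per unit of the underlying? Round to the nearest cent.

-R$20.82

PV(remaining dividends) I = 8.26·e^(−0.0807·5/12) = 7.9869
Current forward F = (S − I)·e^(rT) = (567.18 − 7.9869)·e^(0.0807·6/12) = 559.1931 × 1.041175 = 582.2179
Value (long) = (F − K)·e^(−rT) = (582.2179 − 603.90) × 0.960453 = -20.8246
Value = -R$20.82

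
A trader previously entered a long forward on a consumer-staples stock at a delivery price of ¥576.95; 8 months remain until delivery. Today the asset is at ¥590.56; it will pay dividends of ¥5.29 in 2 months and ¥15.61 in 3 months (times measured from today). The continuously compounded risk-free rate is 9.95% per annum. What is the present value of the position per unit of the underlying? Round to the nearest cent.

¥30.21

PV(remaining dividends) I = 5.29·e^(−0.0995·2/12) + 15.61·e^(−0.0995·3/12) = 20.4295
Current forward F = (S − I)·e^(rT) = (590.56 − 20.4295)·e^(0.0995·8/12) = 570.1305 × 1.068583 = 609.2318
Value (long) = (F − K)·e^(−rT) = (609.2318 − 576.95) × 0.935819 = 30.2099
Value = ¥30.21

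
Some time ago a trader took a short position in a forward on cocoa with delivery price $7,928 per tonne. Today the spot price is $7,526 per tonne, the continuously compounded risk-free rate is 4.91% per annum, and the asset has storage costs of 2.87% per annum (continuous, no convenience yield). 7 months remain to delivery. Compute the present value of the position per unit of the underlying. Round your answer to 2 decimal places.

Current fair forward for the remaining 7 months: F = S·e^((r + u)·T), (r + u) = 0.0491 + 0.0287 = 0.0778
F = 7526 · e^(0.0778 × 7/12) = 7526 × 1.04642891 = 7875.4240
Value of long forward = (F − K)·e^(−rT) = (7875.4240 − 7928) · e^(−0.0491·7/12)
= -52.5760 × 0.97176462 = -51.09
Short position value = −(long value) = $51.09

$51.09 per tonne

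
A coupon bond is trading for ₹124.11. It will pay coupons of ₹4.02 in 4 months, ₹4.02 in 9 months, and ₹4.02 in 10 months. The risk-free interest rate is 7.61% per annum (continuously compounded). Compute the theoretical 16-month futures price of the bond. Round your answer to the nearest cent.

PV(coupons) I = 4.02·e^(−0.0761·4/12) + 4.02·e^(−0.0761·9/12) + 4.02·e^(−0.0761·10/12)
I = 3.9193 + 3.7970 + 3.7730 = 11.4893
F = (S − I)·e^(rT) = (124.11 − 11.4893) · e^(0.0761·16/12)
= 112.6207 · e^0.101467 = 112.6207 × 1.106793 = ₹124.65

₹124.65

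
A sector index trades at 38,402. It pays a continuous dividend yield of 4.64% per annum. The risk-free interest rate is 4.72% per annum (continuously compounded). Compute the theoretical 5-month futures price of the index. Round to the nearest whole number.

38,415

F = S·e^((r − q)T) = 38402 · e^((0.0472 − 0.0464) × 5/12)
= 38402 · e^0.000333 = 38402 × 1.000333
F = 38,415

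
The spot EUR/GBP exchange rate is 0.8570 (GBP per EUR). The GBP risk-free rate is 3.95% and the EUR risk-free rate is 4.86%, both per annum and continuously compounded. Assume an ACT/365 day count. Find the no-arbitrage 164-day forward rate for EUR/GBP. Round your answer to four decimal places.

F = S·e^((r_GBP − r_EUR)T) = 0.8570 · e^((0.0395 − 0.0486) × 164/365)
= 0.8570 · e^-0.004089 = 0.8570 × 0.995919
F = 0.8535 GBP per EUR

0.8535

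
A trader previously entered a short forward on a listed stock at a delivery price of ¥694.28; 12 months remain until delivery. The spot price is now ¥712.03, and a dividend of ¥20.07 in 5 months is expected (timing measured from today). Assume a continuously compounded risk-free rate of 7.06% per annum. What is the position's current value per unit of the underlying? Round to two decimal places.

-¥45.59

PV(remaining dividends) I = 20.07·e^(−0.0706·5/12) = 19.4882
Current forward F = (S − I)·e^(rT) = (712.03 − 19.4882)·e^(0.0706·12/12) = 692.5418 × 1.073152 = 743.2026
Value (long) = (F − K)·e^(−rT) = (743.2026 − 694.28) × 0.931835 = 45.5878
Short position value = −(long value) = -¥45.59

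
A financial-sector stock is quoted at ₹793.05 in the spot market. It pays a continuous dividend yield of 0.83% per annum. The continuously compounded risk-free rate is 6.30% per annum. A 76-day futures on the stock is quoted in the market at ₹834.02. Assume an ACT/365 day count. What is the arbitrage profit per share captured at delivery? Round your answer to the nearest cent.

₹31.89 per share

Fair futures: F* = S·e^(carry·T), with carry = (r − q) = 0.0630 − 0.0083 = 0.0547
F* = 793.05 · e^(0.0547 × 76/365) = 793.05 · e^0.011390 = 793.05 × 1.011455 = ₹802.1344
Market ₹834.02 > fair ₹802.1344: forward overpriced → cash-and-carry (buy spot, short the forward).
At maturity, profit = |F_mkt − F*| = |834.02 − 802.1344| = ₹31.89 per share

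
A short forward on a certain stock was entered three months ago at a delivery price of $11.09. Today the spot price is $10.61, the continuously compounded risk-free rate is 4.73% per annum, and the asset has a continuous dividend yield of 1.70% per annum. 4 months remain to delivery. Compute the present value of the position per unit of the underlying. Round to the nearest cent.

$0.37

Current fair forward for the remaining 4 months: F = S·e^((r − q)·T), (r − q) = 0.0473 − 0.0170 = 0.0303
F = 10.61 · e^(0.0303 × 4/12) = 10.61 × 1.010151 = 10.7177
Value of long forward = (F − K)·e^(−rT) = (10.7177 − 11.09) · e^(−0.0473·4/12)
= -0.3723 × 0.984357 = -0.37
Short position value = −(long value) = $0.37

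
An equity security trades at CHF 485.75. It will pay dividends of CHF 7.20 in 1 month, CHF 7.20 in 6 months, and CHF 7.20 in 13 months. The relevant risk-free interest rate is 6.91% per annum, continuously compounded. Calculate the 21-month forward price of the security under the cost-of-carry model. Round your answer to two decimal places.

PV(dividends) I = 7.20·e^(−0.0691·1/12) + 7.20·e^(−0.0691·6/12) + 7.20·e^(−0.0691·13/12)
I = 7.1587 + 6.9555 + 6.6807 = 20.7949
F = (S − I)·e^(rT) = (485.75 − 20.7949) · e^(0.0691·21/12)
= 464.9551 · e^0.120925 = 464.9551 × 1.128540 = CHF 524.72

CHF 524.72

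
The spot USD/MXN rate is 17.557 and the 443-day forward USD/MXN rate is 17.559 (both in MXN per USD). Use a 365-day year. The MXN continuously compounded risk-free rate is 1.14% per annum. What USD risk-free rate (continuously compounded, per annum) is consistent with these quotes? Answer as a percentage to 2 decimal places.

1.13%

F = S·e^((r_MXN − r_USD)T) ⇒ r_USD = r_MXN − ln(F/S)/T
ln(17.559/17.557) = 0.000114; /(443/365) = 0.000094
r_USD = 0.0114 − 0.000094 = 0.011306
r_USD = 1.13%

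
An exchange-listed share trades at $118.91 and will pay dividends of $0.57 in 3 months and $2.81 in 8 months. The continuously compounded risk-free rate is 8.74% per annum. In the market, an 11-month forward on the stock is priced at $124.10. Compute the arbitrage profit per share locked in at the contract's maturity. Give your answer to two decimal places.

PV(dividends) I = 0.57·e^(−0.0874·3/12) + 2.81·e^(−0.0874·8/12) = 3.2086
Fair forward F* = (S − I)·e^(rT) = (118.91 − 3.2086)·e^0.080117 = 115.7014 × 1.083414 = 125.3525
Market $124.10 < fair 125.3525: forward underpriced → reverse cash-and-carry (short the stock, invest proceeds at r, pay the dividends, go long the forward).
Profit at T = |F_mkt − F*| = |124.10 − 125.3525| = $1.25 per share

$1.25 per share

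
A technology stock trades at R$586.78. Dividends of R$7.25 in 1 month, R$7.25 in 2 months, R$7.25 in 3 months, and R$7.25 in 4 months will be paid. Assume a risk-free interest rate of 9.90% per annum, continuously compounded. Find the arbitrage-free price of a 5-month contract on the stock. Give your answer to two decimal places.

PV(dividends) I = 7.25·e^(−0.0990·1/12) + 7.25·e^(−0.0990·2/12) + 7.25·e^(−0.0990·3/12) + 7.25·e^(−0.0990·4/12)
I = 7.1904 + 7.1314 + 7.0728 + 7.0147 = 28.4093
F = (S − I)·e^(rT) = (586.78 − 28.4093) · e^(0.0990·5/12)
= 558.3707 · e^0.041250 = 558.3707 × 1.042113 = R$581.89

R$581.89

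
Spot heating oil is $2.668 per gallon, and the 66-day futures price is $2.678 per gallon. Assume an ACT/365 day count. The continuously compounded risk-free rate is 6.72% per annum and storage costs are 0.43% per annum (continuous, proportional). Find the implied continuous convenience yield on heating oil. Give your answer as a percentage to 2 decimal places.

F = S·e^((r+u−y)T) ⇒ (r+u−y) = ln(F/S)/T
ln(2.678/2.668) = 0.003741; /T ⇒ 0.020689
y = r + u − ln(F/S)/T = 0.0672 + 0.0043 − 0.020689 = 0.050811
y = 5.08%

5.08%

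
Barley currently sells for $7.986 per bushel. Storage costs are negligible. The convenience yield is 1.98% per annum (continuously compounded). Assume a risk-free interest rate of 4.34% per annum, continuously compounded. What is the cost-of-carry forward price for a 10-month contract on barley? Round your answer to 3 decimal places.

Net carry = r + u − y = 0.0434 + 0.0000 − 0.0198 = 0.0236
F = S·e^((r+u−y)T) = 7.986 · e^(0.0236 × 10/12) = 7.986 · e^0.019667
= 7.986 × 1.019862 = $8.145 per bushel

$8.145 per bushel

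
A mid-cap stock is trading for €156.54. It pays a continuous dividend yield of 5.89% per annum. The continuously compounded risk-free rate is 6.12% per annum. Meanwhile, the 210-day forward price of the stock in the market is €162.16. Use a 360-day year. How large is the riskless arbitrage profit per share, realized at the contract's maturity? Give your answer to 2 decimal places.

€5.41 per share

Fair forward: F* = S·e^(carry·T), with carry = (r − q) = 0.0612 − 0.0589 = 0.0023
F* = 156.54 · e^(0.0023 × 210/360) = 156.54 · e^0.001342 = 156.54 × 1.001343 = €156.7502
Market €162.16 > fair €156.7502: forward overpriced → cash-and-carry (buy spot, short the forward).
At maturity, profit = |F_mkt − F*| = |162.16 − 156.7502| = €5.41 per share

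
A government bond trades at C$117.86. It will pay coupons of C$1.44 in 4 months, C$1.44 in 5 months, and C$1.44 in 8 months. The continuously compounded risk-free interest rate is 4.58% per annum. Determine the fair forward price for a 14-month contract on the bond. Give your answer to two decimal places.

C$119.87

PV(coupons) I = 1.44·e^(−0.0458·4/12) + 1.44·e^(−0.0458·5/12) + 1.44·e^(−0.0458·8/12)
I = 1.4182 + 1.4128 + 1.3967 = 4.2277
F = (S − I)·e^(rT) = (117.86 − 4.2277) · e^(0.0458·14/12)
= 113.6323 · e^0.053433 = 113.6323 × 1.054886 = C$119.87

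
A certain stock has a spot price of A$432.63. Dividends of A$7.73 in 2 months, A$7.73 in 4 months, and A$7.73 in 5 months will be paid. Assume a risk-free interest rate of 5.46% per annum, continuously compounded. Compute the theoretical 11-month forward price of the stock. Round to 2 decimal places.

A$430.86

PV(dividends) I = 7.73·e^(−0.0546·2/12) + 7.73·e^(−0.0546·4/12) + 7.73·e^(−0.0546·5/12)
I = 7.6600 + 7.5906 + 7.5561 = 22.8067
F = (S − I)·e^(rT) = (432.63 − 22.8067) · e^(0.0546·11/12)
= 409.8233 · e^0.050050 = 409.8233 × 1.051324 = A$430.86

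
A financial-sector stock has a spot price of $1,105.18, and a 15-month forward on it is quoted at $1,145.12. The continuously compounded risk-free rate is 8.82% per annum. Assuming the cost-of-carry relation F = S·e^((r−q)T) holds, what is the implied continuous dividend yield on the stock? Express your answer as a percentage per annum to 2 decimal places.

From F = S·e^((r−q)T): (r − q) = ln(F/S)/T
ln(1145.12/1105.18) = ln(1.036139) = 0.035501
(r − q) = 0.035501 / (15/12) = 0.028401
q = r − ln(F/S)/T = 0.0882 − 0.028401 = 0.059799
q = 5.98%

5.98%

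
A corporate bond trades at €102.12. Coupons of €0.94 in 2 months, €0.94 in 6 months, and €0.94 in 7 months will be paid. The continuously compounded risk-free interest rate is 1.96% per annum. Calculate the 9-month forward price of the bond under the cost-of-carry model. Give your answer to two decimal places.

€100.79

PV(coupons) I = 0.94·e^(−0.0196·2/12) + 0.94·e^(−0.0196·6/12) + 0.94·e^(−0.0196·7/12)
I = 0.9369 + 0.9308 + 0.9293 = 2.7970
F = (S − I)·e^(rT) = (102.12 − 2.7970) · e^(0.0196·9/12)
= 99.3230 · e^0.014700 = 99.3230 × 1.014809 = €100.79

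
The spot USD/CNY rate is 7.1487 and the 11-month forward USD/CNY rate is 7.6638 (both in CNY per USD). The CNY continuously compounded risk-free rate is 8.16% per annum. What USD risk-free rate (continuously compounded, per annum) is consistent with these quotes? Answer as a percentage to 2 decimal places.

0.57%

F = S·e^((r_CNY − r_USD)T) ⇒ r_USD = r_CNY − ln(F/S)/T
ln(7.6638/7.1487) = 0.069577; /(11/12) = 0.075902
r_USD = 0.0816 − 0.075902 = 0.005698
r_USD = 0.57%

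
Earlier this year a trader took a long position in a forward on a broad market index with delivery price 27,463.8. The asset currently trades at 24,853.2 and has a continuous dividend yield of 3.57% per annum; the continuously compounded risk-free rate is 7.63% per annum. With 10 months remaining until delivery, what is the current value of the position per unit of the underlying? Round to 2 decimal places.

-1647.21

Current fair forward for the remaining 10 months: F = S·e^((r − q)·T), (r − q) = 0.0763 − 0.0357 = 0.0406
F = 24853.2 · e^(0.0406 × 10/12) = 24853.2 × 1.03441219 = 25708.4530
Value of long forward = (F − K)·e^(−rT) = (25708.4530 − 27463.8) · e^(−0.0763·10/12)
= -1755.3470 × 0.93839592 = -1647.21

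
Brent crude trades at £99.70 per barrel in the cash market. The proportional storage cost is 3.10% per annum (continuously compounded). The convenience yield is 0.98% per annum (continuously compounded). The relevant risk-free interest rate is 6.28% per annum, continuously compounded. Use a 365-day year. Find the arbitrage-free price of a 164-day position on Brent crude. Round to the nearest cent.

Net carry = r + u − y = 0.0628 + 0.0310 − 0.0098 = 0.0840
F = S·e^((r+u−y)T) = 99.70 · e^(0.0840 × 164/365) = 99.70 · e^0.037742
= 99.70 × 1.038463 = £103.53 per barrel

£103.53 per barrel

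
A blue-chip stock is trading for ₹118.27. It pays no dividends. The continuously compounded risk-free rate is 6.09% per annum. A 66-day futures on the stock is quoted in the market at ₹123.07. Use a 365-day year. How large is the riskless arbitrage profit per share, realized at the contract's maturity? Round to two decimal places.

Fair futures: F* = S·e^(carry·T), with carry = r = 0.0609
F* = 118.27 · e^(0.0609 × 66/365) = 118.27 · e^0.011012 = 118.27 × 1.011073 = ₹119.5796
Market ₹123.07 > fair ₹119.5796: forward overpriced → cash-and-carry (buy spot, short the forward).
At maturity, profit = |F_mkt − F*| = |123.07 − 119.5796| = ₹3.49 per share

₹3.49 per share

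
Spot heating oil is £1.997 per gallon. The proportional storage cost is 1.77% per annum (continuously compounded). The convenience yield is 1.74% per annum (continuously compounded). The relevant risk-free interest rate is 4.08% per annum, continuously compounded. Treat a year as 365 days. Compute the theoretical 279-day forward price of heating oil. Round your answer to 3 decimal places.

Net carry = r + u − y = 0.0408 + 0.0177 − 0.0174 = 0.0411
F = S·e^((r+u−y)T) = 1.997 · e^(0.0411 × 279/365) = 1.997 · e^0.031416
= 1.997 × 1.031915 = £2.061 per gallon

£2.061 per gallon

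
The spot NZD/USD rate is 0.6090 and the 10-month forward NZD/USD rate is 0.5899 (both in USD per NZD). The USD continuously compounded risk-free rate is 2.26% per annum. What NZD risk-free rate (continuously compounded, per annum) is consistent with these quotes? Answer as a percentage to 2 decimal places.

F = S·e^((r_USD − r_NZD)T) ⇒ r_NZD = r_USD − ln(F/S)/T
ln(0.5899/0.6090) = -0.031865; /(10/12) = -0.038238
r_NZD = 0.0226 + 0.038238 = 0.060838
r_NZD = 6.08%

6.08%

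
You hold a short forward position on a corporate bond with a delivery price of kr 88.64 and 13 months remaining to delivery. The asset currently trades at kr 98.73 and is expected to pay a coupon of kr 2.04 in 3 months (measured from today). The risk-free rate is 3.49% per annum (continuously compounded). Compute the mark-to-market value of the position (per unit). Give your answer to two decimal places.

-kr 11.36

PV(remaining coupons) I = 2.04·e^(−0.0349·3/12) = 2.0223
Current forward F = (S − I)·e^(rT) = (98.73 − 2.0223)·e^(0.0349·13/12) = 96.7077 × 1.038532 = 100.4340
Value (long) = (F − K)·e^(−rT) = (100.4340 − 88.64) × 0.962897 = 11.3564
Short position value = −(long value) = -kr 11.36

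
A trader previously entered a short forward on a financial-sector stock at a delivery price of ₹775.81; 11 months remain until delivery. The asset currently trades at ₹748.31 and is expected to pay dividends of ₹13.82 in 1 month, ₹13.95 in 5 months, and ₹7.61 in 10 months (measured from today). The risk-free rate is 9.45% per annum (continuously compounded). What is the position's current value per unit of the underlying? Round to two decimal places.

PV(remaining dividends) I = 13.82·e^(−0.0945·1/12) + 13.95·e^(−0.0945·5/12) + 7.61·e^(−0.0945·10/12) = 34.1567
Current forward F = (S − I)·e^(rT) = (748.31 − 34.1567)·e^(0.0945·11/12) = 714.1533 × 1.090488 = 778.7756
Value (long) = (F − K)·e^(−rT) = (778.7756 − 775.81) × 0.917021 = 2.7195
Short position value = −(long value) = -₹2.72

-₹2.72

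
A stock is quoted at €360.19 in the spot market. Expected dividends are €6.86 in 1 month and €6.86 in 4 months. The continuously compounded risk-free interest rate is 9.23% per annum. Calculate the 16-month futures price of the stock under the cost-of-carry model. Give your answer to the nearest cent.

€392.14

PV(dividends) I = 6.86·e^(−0.0923·1/12) + 6.86·e^(−0.0923·4/12)
I = 6.8074 + 6.6522 = 13.4596
F = (S − I)·e^(rT) = (360.19 − 13.4596) · e^(0.0923·16/12)
= 346.7304 · e^0.123067 = 346.7304 × 1.130960 = €392.14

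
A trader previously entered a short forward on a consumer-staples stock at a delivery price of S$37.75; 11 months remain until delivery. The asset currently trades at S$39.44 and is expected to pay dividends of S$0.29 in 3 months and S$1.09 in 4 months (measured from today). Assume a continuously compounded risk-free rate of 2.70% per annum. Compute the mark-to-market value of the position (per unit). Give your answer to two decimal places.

PV(remaining dividends) I = 0.29·e^(−0.0270·3/12) + 1.09·e^(−0.0270·4/12) = 1.3683
Current forward F = (S − I)·e^(rT) = (39.44 − 1.3683)·e^(0.0270·11/12) = 38.0717 × 1.025059 = 39.0257
Value (long) = (F − K)·e^(−rT) = (39.0257 − 37.75) × 0.975554 = 1.2445
Short position value = −(long value) = -S$1.24

-S$1.24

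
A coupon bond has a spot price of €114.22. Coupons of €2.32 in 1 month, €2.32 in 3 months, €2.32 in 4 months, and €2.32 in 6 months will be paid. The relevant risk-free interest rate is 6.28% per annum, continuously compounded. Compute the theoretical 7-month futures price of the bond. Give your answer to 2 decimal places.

PV(coupons) I = 2.32·e^(−0.0628·1/12) + 2.32·e^(−0.0628·3/12) + 2.32·e^(−0.0628·4/12) + 2.32·e^(−0.0628·6/12)
I = 2.3079 + 2.2839 + 2.2719 + 2.2483 = 9.1120
F = (S − I)·e^(rT) = (114.22 − 9.1120) · e^(0.0628·7/12)
= 105.1080 · e^0.036633 = 105.1080 × 1.037312 = €109.03

€109.03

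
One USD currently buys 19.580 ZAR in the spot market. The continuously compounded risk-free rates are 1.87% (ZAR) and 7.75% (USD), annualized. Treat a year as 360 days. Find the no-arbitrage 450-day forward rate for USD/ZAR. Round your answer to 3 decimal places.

18.192

F = S·e^((r_ZAR − r_USD)T) = 19.580 · e^((0.0187 − 0.0775) × 450/360)
= 19.580 · e^-0.073500 = 19.580 × 0.929136
F = 18.192 ZAR per USD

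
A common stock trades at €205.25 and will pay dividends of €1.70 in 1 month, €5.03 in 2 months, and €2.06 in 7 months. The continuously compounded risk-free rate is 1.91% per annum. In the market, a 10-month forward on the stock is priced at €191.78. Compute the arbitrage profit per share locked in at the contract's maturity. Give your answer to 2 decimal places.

PV(dividends) I = 1.70·e^(−0.0191·1/12) + 5.03·e^(−0.0191·2/12) + 2.06·e^(−0.0191·7/12) = 8.7485
Fair forward F* = (S − I)·e^(rT) = (205.25 − 8.7485)·e^0.015917 = 196.5015 × 1.016044 = 199.6542
Market €191.78 < fair 199.6542: forward underpriced → reverse cash-and-carry (short the stock, invest proceeds at r, pay the dividends, go long the forward).
Profit at T = |F_mkt − F*| = |191.78 − 199.6542| = €7.87 per share

€7.87 per share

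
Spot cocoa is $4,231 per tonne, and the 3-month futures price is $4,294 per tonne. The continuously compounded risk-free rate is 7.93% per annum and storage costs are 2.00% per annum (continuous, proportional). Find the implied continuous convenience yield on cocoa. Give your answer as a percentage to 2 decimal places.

F = S·e^((r+u−y)T) ⇒ (r+u−y) = ln(F/S)/T
ln(4294/4231) = 0.014780; /T ⇒ 0.059120
y = r + u − ln(F/S)/T = 0.0793 + 0.0200 − 0.059120 = 0.040180
y = 4.02%

4.02%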